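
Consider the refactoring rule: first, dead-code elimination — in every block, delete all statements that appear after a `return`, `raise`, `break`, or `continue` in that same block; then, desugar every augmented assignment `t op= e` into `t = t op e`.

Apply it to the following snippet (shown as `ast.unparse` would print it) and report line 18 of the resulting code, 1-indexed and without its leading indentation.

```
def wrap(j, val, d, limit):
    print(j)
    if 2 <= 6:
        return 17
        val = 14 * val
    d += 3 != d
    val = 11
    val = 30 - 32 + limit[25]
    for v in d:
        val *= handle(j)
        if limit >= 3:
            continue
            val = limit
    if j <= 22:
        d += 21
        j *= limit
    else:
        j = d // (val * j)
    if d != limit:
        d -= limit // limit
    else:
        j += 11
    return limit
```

Transformed code:
def wrap(j, val, d, limit):
    print(j)
    if 2 <= 6:
        return 17
    d = d + (3 != d)
    val = 11
    val = 30 - 32 + limit[25]
    for v in d:
        val = val * handle(j)
        if limit >= 3:
            continue
    if j <= 22:
        d = d + 21
        j = j * limit
    else:
        j = d // (val * j)
    if d != limit:
        d = d - limit // limit
    else:
        j = j + 11
    return limit

d = d - limit // limit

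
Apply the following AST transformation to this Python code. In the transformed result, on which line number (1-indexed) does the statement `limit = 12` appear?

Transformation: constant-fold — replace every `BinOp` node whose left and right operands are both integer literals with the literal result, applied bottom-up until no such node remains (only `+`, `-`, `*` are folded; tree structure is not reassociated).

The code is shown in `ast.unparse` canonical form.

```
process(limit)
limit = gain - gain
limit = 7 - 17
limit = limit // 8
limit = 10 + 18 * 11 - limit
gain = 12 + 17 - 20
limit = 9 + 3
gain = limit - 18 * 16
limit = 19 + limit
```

7

Transformed code:
process(limit)
limit = gain - gain
limit = -10
limit = limit // 8
limit = 208 - limit
gain = 9
limit = 12
gain = limit - 288
limit = 19 + limit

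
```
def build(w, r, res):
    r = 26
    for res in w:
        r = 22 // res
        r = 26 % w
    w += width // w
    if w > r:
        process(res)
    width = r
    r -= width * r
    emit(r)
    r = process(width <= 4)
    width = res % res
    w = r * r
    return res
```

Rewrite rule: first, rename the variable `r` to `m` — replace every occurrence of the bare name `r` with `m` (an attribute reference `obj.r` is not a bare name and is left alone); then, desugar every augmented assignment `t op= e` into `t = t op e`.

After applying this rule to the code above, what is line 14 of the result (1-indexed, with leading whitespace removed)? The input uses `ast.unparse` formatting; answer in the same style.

Transformed code:
def build(w, m, res):
    m = 26
    for res in w:
        m = 22 // res
        m = 26 % w
    w = w + width // w
    if w > m:
        process(res)
    width = m
    m = m - width * m
    emit(m)
    m = process(width <= 4)
    width = res % res
    w = m * m
    return res

w = m * m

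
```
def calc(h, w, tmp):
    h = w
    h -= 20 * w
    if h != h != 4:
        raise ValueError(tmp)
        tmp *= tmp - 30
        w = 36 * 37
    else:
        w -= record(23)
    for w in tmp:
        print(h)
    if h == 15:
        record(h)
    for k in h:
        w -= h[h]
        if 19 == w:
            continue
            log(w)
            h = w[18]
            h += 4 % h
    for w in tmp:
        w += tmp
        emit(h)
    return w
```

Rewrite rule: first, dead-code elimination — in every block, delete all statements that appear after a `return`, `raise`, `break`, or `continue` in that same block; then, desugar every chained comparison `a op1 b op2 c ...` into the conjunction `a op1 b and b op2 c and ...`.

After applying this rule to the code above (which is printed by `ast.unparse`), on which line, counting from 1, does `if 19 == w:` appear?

14

Transformed code:
def calc(h, w, tmp):
    h = w
    h -= 20 * w
    if h != h and h != 4:
        raise ValueError(tmp)
    else:
        w -= record(23)
    for w in tmp:
        print(h)
    if h == 15:
        record(h)
    for k in h:
        w -= h[h]
        if 19 == w:
            continue
    for w in tmp:
        w += tmp
        emit(h)
    return w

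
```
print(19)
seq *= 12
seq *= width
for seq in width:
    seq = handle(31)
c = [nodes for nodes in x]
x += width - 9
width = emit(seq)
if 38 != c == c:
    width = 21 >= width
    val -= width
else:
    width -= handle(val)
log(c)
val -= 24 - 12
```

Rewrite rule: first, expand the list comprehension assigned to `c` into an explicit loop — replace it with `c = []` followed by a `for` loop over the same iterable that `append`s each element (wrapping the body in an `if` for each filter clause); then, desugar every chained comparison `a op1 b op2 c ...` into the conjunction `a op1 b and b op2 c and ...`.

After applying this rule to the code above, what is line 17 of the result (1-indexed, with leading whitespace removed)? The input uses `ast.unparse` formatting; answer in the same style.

val -= 24 - 12

Transformed code:
print(19)
seq *= 12
seq *= width
for seq in width:
    seq = handle(31)
c = []
for nodes in x:
    c.append(nodes)
x += width - 9
width = emit(seq)
if 38 != c and c == c:
    width = 21 >= width
    val -= width
else:
    width -= handle(val)
log(c)
val -= 24 - 12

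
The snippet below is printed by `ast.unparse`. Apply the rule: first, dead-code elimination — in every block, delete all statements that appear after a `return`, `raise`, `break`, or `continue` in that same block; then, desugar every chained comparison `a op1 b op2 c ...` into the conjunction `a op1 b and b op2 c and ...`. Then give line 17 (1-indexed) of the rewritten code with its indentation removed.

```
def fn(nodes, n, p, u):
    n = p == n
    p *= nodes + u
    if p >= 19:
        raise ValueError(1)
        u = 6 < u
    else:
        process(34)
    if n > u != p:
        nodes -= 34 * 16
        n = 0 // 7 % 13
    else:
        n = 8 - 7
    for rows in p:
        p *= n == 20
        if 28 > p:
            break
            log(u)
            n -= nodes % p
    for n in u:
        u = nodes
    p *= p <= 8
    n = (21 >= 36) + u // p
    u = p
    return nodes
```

Transformed code:
def fn(nodes, n, p, u):
    n = p == n
    p *= nodes + u
    if p >= 19:
        raise ValueError(1)
    else:
        process(34)
    if n > u and u != p:
        nodes -= 34 * 16
        n = 0 // 7 % 13
    else:
        n = 8 - 7
    for rows in p:
        p *= n == 20
        if 28 > p:
            break
    for n in u:
        u = nodes
    p *= p <= 8
    n = (21 >= 36) + u // p
    u = p
    return nodes

for n in u:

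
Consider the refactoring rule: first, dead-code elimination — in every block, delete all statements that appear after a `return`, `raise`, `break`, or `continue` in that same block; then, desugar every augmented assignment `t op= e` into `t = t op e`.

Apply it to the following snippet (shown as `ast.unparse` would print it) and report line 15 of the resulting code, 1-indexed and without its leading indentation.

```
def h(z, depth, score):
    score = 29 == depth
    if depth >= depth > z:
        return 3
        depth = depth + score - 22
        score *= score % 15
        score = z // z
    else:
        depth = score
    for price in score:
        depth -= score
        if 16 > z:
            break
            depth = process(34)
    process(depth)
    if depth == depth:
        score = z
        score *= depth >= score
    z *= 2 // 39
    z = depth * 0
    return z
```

Transformed code:
def h(z, depth, score):
    score = 29 == depth
    if depth >= depth > z:
        return 3
    else:
        depth = score
    for price in score:
        depth = depth - score
        if 16 > z:
            break
    process(depth)
    if depth == depth:
        score = z
        score = score * (depth >= score)
    z = z * (2 // 39)
    z = depth * 0
    return z

z = z * (2 // 39)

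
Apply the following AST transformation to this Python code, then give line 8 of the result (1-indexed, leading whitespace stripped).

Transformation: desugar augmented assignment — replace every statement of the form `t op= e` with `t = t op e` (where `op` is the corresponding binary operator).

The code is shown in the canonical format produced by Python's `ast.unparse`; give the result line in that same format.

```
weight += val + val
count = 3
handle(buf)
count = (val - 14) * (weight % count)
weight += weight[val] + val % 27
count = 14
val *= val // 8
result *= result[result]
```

Transformed code:
weight = weight + (val + val)
count = 3
handle(buf)
count = (val - 14) * (weight % count)
weight = weight + (weight[val] + val % 27)
count = 14
val = val * (val // 8)
result = result * result[result]

result = result * result[result]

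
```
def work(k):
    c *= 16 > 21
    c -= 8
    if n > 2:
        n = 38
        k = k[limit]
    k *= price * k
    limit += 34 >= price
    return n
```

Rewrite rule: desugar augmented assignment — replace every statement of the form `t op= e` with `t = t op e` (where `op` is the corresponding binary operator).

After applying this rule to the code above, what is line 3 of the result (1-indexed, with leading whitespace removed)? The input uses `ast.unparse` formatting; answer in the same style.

c = c - 8

Transformed code:
def work(k):
    c = c * (16 > 21)
    c = c - 8
    if n > 2:
        n = 38
        k = k[limit]
    k = k * (price * k)
    limit = limit + (34 >= price)
    return n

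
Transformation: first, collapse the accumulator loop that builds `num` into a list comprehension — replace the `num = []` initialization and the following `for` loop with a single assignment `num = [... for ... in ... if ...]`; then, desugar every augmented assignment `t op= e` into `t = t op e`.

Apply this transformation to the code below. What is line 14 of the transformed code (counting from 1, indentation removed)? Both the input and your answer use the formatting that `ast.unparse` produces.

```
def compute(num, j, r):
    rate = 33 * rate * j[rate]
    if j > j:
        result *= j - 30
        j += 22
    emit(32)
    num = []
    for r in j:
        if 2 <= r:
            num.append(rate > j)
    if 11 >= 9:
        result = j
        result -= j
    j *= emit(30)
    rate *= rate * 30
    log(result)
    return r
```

return r

Transformed code:
def compute(num, j, r):
    rate = 33 * rate * j[rate]
    if j > j:
        result = result * (j - 30)
        j = j + 22
    emit(32)
    num = [rate > j for r in j if 2 <= r]
    if 11 >= 9:
        result = j
        result = result - j
    j = j * emit(30)
    rate = rate * (rate * 30)
    log(result)
    return r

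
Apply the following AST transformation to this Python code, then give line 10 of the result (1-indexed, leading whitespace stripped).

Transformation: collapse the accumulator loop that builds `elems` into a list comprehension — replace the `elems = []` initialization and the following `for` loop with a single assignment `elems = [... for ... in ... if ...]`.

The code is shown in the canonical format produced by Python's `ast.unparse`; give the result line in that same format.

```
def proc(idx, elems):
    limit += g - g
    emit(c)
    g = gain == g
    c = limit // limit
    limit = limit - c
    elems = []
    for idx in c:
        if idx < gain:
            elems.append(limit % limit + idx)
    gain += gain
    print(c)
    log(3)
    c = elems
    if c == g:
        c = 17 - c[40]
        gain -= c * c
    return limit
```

Transformed code:
def proc(idx, elems):
    limit += g - g
    emit(c)
    g = gain == g
    c = limit // limit
    limit = limit - c
    elems = [limit % limit + idx for idx in c if idx < gain]
    gain += gain
    print(c)
    log(3)
    c = elems
    if c == g:
        c = 17 - c[40]
        gain -= c * c
    return limit

log(3)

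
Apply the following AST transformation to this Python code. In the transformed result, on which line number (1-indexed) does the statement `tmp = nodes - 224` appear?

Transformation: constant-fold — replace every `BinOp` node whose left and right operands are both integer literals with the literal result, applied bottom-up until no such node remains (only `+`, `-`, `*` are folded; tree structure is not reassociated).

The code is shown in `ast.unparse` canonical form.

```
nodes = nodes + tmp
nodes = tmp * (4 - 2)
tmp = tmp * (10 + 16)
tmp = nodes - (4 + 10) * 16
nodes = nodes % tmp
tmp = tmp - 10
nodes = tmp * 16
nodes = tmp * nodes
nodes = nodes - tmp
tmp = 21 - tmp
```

Transformed code:
nodes = nodes + tmp
nodes = tmp * 2
tmp = tmp * 26
tmp = nodes - 224
nodes = nodes % tmp
tmp = tmp - 10
nodes = tmp * 16
nodes = tmp * nodes
nodes = nodes - tmp
tmp = 21 - tmp

4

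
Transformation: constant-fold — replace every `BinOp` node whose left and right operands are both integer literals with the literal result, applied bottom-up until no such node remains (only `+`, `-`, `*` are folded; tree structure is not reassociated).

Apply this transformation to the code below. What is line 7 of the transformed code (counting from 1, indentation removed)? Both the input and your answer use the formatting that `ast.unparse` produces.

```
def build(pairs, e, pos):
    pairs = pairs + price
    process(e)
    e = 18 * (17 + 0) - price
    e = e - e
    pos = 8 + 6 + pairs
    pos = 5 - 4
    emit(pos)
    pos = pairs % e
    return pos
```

Transformed code:
def build(pairs, e, pos):
    pairs = pairs + price
    process(e)
    e = 306 - price
    e = e - e
    pos = 14 + pairs
    pos = 1
    emit(pos)
    pos = pairs % e
    return pos

pos = 1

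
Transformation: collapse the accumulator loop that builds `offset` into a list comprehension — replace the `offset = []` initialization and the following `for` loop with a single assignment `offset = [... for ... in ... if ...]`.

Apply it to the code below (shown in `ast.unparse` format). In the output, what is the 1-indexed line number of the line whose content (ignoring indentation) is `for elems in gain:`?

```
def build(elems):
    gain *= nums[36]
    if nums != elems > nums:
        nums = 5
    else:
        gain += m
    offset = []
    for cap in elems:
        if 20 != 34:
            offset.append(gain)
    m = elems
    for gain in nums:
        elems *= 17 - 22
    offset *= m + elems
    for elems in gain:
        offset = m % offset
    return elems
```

Transformed code:
def build(elems):
    gain *= nums[36]
    if nums != elems > nums:
        nums = 5
    else:
        gain += m
    offset = [gain for cap in elems if 20 != 34]
    m = elems
    for gain in nums:
        elems *= 17 - 22
    offset *= m + elems
    for elems in gain:
        offset = m % offset
    return elems

12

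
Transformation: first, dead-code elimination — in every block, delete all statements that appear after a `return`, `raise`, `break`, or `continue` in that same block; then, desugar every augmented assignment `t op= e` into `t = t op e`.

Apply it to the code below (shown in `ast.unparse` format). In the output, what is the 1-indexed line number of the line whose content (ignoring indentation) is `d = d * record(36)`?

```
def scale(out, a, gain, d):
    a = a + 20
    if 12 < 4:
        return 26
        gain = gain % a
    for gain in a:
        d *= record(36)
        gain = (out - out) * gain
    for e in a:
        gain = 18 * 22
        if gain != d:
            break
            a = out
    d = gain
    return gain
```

6

Transformed code:
def scale(out, a, gain, d):
    a = a + 20
    if 12 < 4:
        return 26
    for gain in a:
        d = d * record(36)
        gain = (out - out) * gain
    for e in a:
        gain = 18 * 22
        if gain != d:
            break
    d = gain
    return gain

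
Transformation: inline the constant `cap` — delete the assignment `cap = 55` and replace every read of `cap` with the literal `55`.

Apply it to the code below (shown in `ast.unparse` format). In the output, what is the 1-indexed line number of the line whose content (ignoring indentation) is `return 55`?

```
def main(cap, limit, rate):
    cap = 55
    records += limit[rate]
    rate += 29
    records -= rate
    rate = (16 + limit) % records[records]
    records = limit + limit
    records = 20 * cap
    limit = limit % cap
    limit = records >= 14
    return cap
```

Transformed code:
def main(cap, limit, rate):
    records += limit[rate]
    rate += 29
    records -= rate
    rate = (16 + limit) % records[records]
    records = limit + limit
    records = 20 * 55
    limit = limit % 55
    limit = records >= 14
    return 55

10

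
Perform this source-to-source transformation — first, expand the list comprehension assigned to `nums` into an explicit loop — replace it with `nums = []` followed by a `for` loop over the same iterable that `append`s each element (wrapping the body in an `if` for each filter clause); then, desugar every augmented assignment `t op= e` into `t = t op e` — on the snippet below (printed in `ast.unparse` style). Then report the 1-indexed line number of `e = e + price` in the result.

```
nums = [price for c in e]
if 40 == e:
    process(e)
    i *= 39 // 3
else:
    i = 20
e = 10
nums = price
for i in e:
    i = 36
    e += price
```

13

Transformed code:
nums = []
for c in e:
    nums.append(price)
if 40 == e:
    process(e)
    i = i * (39 // 3)
else:
    i = 20
e = 10
nums = price
for i in e:
    i = 36
    e = e + price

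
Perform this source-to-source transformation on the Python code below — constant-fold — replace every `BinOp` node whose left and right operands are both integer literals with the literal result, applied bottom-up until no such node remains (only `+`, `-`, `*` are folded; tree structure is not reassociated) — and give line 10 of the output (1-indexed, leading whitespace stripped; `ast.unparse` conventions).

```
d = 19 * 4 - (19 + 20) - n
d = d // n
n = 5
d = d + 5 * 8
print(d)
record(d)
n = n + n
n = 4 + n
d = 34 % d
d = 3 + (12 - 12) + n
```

Transformed code:
d = 37 - n
d = d // n
n = 5
d = d + 40
print(d)
record(d)
n = n + n
n = 4 + n
d = 34 % d
d = 3 + n

d = 3 + n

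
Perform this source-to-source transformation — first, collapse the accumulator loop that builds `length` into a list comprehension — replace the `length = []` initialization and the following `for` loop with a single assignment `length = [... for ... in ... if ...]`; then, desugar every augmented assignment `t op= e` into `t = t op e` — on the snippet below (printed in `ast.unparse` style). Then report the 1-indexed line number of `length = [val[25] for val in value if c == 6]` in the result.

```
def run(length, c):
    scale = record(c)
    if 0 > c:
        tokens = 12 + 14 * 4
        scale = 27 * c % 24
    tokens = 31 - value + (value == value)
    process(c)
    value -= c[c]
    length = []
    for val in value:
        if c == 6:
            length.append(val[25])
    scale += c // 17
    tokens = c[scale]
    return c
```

9

Transformed code:
def run(length, c):
    scale = record(c)
    if 0 > c:
        tokens = 12 + 14 * 4
        scale = 27 * c % 24
    tokens = 31 - value + (value == value)
    process(c)
    value = value - c[c]
    length = [val[25] for val in value if c == 6]
    scale = scale + c // 17
    tokens = c[scale]
    return c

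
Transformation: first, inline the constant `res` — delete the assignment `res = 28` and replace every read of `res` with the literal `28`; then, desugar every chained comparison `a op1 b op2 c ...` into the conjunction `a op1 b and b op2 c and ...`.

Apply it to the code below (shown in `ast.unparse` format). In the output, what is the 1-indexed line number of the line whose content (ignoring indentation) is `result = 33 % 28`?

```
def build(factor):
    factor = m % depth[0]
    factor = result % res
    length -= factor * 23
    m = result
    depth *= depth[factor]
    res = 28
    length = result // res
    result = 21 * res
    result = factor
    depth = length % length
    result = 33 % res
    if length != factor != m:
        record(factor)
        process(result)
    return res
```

Transformed code:
def build(factor):
    factor = m % depth[0]
    factor = result % 28
    length -= factor * 23
    m = result
    depth *= depth[factor]
    length = result // 28
    result = 21 * 28
    result = factor
    depth = length % length
    result = 33 % 28
    if length != factor and factor != m:
        record(factor)
        process(result)
    return 28

11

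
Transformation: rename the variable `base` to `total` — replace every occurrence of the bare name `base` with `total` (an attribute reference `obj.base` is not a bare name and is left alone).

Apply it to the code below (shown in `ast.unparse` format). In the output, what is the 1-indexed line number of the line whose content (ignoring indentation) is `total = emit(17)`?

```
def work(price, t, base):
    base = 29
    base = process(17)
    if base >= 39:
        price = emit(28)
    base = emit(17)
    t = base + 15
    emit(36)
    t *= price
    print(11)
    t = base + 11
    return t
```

Transformed code:
def work(price, t, total):
    total = 29
    total = process(17)
    if total >= 39:
        price = emit(28)
    total = emit(17)
    t = total + 15
    emit(36)
    t *= price
    print(11)
    t = total + 11
    return t

6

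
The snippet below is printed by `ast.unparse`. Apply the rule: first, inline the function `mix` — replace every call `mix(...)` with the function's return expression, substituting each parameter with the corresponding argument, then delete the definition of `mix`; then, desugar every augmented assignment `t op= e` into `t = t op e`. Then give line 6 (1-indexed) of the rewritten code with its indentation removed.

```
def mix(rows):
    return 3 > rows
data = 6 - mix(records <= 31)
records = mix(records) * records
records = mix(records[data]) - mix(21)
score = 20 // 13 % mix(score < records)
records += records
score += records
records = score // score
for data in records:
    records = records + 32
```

Transformed code:
data = 6 - (3 > (records <= 31))
records = (3 > records) * records
records = (3 > records[data]) - (3 > 21)
score = 20 // 13 % (3 > (score < records))
records = records + records
score = score + records
records = score // score
for data in records:
    records = records + 32

score = score + records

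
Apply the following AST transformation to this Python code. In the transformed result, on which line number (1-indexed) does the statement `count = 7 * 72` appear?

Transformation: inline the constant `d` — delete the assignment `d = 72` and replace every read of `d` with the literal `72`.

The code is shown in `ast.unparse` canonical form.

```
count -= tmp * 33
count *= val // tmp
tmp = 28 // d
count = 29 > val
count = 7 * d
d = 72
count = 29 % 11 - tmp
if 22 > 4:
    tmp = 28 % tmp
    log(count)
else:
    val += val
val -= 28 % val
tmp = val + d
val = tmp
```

Transformed code:
count -= tmp * 33
count *= val // tmp
tmp = 28 // 72
count = 29 > val
count = 7 * 72
count = 29 % 11 - tmp
if 22 > 4:
    tmp = 28 % tmp
    log(count)
else:
    val += val
val -= 28 % val
tmp = val + 72
val = tmp

5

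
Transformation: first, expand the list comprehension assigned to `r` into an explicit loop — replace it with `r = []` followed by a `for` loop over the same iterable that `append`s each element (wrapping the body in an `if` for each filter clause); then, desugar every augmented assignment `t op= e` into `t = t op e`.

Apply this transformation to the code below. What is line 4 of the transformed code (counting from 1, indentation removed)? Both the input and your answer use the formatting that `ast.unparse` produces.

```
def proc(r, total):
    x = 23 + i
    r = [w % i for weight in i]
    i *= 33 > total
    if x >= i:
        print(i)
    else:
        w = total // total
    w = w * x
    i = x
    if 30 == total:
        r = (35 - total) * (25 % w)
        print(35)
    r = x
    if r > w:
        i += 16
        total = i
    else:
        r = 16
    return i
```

Transformed code:
def proc(r, total):
    x = 23 + i
    r = []
    for weight in i:
        r.append(w % i)
    i = i * (33 > total)
    if x >= i:
        print(i)
    else:
        w = total // total
    w = w * x
    i = x
    if 30 == total:
        r = (35 - total) * (25 % w)
        print(35)
    r = x
    if r > w:
        i = i + 16
        total = i
    else:
        r = 16
    return i

for weight in i:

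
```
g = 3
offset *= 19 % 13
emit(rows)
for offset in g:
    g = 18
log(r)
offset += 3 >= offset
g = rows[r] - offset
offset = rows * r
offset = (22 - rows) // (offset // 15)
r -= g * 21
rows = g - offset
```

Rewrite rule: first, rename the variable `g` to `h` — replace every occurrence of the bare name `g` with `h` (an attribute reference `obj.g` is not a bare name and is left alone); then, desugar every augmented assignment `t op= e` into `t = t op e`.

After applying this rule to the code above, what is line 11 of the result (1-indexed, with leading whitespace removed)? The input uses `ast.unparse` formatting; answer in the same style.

r = r - h * 21

Transformed code:
h = 3
offset = offset * (19 % 13)
emit(rows)
for offset in h:
    h = 18
log(r)
offset = offset + (3 >= offset)
h = rows[r] - offset
offset = rows * r
offset = (22 - rows) // (offset // 15)
r = r - h * 21
rows = h - offset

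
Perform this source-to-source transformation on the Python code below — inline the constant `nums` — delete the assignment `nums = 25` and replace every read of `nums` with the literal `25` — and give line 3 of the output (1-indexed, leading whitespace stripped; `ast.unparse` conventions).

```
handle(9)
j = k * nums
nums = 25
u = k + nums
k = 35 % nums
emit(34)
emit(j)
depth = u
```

u = k + 25

Transformed code:
handle(9)
j = k * 25
u = k + 25
k = 35 % 25
emit(34)
emit(j)
depth = u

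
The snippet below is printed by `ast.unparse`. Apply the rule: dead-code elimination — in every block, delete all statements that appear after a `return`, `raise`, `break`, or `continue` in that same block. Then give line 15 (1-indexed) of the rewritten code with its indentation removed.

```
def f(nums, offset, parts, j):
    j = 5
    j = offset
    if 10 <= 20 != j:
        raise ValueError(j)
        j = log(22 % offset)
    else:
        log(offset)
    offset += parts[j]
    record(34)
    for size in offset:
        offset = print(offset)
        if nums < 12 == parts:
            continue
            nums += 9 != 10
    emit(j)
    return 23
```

Transformed code:
def f(nums, offset, parts, j):
    j = 5
    j = offset
    if 10 <= 20 != j:
        raise ValueError(j)
    else:
        log(offset)
    offset += parts[j]
    record(34)
    for size in offset:
        offset = print(offset)
        if nums < 12 == parts:
            continue
    emit(j)
    return 23

return 23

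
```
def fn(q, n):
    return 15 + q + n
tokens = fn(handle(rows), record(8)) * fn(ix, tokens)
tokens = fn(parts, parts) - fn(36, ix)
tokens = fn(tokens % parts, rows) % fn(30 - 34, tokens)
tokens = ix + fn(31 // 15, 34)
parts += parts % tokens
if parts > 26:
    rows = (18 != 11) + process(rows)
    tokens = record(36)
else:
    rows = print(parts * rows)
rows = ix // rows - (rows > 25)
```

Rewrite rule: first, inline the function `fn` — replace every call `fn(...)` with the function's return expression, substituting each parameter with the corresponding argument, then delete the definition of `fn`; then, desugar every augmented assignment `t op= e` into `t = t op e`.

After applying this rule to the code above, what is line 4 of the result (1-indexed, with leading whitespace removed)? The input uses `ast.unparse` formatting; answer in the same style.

tokens = ix + (15 + 31 // 15 + 34)

Transformed code:
tokens = (15 + handle(rows) + record(8)) * (15 + ix + tokens)
tokens = 15 + parts + parts - (15 + 36 + ix)
tokens = (15 + tokens % parts + rows) % (15 + (30 - 34) + tokens)
tokens = ix + (15 + 31 // 15 + 34)
parts = parts + parts % tokens
if parts > 26:
    rows = (18 != 11) + process(rows)
    tokens = record(36)
else:
    rows = print(parts * rows)
rows = ix // rows - (rows > 25)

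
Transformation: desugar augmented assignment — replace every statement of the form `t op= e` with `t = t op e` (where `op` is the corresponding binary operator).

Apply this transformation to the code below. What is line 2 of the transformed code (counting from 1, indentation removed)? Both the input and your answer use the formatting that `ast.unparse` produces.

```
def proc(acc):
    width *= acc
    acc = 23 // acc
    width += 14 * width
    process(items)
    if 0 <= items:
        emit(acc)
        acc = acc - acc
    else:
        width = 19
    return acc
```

Transformed code:
def proc(acc):
    width = width * acc
    acc = 23 // acc
    width = width + 14 * width
    process(items)
    if 0 <= items:
        emit(acc)
        acc = acc - acc
    else:
        width = 19
    return acc

width = width * acc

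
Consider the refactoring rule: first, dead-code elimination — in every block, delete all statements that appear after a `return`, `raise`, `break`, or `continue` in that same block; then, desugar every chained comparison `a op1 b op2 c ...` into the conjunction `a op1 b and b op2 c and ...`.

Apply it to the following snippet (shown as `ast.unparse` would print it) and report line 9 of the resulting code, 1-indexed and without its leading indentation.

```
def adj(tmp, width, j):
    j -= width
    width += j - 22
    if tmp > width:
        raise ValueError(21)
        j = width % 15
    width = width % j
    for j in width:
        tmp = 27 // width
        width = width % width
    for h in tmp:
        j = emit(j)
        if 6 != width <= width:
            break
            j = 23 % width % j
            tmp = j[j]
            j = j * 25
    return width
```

width = width % width

Transformed code:
def adj(tmp, width, j):
    j -= width
    width += j - 22
    if tmp > width:
        raise ValueError(21)
    width = width % j
    for j in width:
        tmp = 27 // width
        width = width % width
    for h in tmp:
        j = emit(j)
        if 6 != width and width <= width:
            break
    return width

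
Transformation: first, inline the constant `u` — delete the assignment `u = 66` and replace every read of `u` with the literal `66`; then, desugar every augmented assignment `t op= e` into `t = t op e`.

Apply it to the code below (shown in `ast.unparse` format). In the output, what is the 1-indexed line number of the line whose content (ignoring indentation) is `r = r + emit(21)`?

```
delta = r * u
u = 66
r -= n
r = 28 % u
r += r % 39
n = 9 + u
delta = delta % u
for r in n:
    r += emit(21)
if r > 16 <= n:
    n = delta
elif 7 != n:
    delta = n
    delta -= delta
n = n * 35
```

Transformed code:
delta = r * 66
r = r - n
r = 28 % 66
r = r + r % 39
n = 9 + 66
delta = delta % 66
for r in n:
    r = r + emit(21)
if r > 16 <= n:
    n = delta
elif 7 != n:
    delta = n
    delta = delta - delta
n = n * 35

8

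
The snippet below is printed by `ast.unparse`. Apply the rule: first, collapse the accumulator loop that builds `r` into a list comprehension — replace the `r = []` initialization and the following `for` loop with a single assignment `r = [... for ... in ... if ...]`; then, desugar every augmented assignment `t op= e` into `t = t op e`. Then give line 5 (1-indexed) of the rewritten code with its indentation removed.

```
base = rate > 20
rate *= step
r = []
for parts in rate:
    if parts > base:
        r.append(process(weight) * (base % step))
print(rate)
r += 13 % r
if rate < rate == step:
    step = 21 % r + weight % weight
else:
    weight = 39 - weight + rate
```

r = r + 13 % r

Transformed code:
base = rate > 20
rate = rate * step
r = [process(weight) * (base % step) for parts in rate if parts > base]
print(rate)
r = r + 13 % r
if rate < rate == step:
    step = 21 % r + weight % weight
else:
    weight = 39 - weight + rate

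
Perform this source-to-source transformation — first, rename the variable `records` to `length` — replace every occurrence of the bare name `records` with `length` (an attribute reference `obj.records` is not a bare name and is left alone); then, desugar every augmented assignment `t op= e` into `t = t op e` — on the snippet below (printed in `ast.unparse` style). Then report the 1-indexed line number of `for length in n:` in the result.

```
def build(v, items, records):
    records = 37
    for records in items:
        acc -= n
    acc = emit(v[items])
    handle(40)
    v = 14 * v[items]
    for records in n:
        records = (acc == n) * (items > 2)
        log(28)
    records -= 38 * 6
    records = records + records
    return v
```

Transformed code:
def build(v, items, length):
    length = 37
    for length in items:
        acc = acc - n
    acc = emit(v[items])
    handle(40)
    v = 14 * v[items]
    for length in n:
        length = (acc == n) * (items > 2)
        log(28)
    length = length - 38 * 6
    length = length + length
    return v

8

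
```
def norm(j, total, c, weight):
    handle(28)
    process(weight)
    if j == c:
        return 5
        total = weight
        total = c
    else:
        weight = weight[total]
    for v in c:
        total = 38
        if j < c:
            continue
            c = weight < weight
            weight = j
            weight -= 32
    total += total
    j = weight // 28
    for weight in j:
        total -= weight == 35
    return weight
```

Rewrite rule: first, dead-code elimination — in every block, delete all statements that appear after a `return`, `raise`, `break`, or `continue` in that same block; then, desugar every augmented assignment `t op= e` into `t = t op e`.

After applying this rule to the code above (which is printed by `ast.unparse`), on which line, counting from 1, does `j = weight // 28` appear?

13

Transformed code:
def norm(j, total, c, weight):
    handle(28)
    process(weight)
    if j == c:
        return 5
    else:
        weight = weight[total]
    for v in c:
        total = 38
        if j < c:
            continue
    total = total + total
    j = weight // 28
    for weight in j:
        total = total - (weight == 35)
    return weight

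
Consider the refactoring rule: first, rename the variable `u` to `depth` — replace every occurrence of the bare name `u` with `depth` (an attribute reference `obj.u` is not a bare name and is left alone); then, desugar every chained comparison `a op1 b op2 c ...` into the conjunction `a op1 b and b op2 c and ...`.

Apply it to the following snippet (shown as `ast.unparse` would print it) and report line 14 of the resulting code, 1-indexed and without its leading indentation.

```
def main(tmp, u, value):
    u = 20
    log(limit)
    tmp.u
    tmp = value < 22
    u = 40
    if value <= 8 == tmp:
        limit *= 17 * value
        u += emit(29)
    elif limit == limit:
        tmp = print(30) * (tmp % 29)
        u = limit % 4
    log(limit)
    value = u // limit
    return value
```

Transformed code:
def main(tmp, depth, value):
    depth = 20
    log(limit)
    tmp.u
    tmp = value < 22
    depth = 40
    if value <= 8 and 8 == tmp:
        limit *= 17 * value
        depth += emit(29)
    elif limit == limit:
        tmp = print(30) * (tmp % 29)
        depth = limit % 4
    log(limit)
    value = depth // limit
    return value

value = depth // limit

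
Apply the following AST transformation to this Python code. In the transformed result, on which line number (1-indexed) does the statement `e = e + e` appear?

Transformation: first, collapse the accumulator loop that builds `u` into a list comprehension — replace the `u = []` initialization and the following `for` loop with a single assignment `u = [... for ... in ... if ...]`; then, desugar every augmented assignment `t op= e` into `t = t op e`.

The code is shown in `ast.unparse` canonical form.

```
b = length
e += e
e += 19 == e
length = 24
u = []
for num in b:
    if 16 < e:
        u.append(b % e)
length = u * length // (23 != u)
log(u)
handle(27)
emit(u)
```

2

Transformed code:
b = length
e = e + e
e = e + (19 == e)
length = 24
u = [b % e for num in b if 16 < e]
length = u * length // (23 != u)
log(u)
handle(27)
emit(u)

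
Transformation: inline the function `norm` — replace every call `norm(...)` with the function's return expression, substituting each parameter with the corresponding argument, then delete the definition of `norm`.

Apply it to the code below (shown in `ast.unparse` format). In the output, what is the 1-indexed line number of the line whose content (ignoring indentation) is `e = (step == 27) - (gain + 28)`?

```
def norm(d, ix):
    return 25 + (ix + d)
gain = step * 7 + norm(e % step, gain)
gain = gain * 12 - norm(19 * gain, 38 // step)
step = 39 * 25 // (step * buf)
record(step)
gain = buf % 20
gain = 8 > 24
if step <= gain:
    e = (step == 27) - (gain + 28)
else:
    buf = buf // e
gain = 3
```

8

Transformed code:
gain = step * 7 + (25 + (gain + e % step))
gain = gain * 12 - (25 + (38 // step + 19 * gain))
step = 39 * 25 // (step * buf)
record(step)
gain = buf % 20
gain = 8 > 24
if step <= gain:
    e = (step == 27) - (gain + 28)
else:
    buf = buf // e
gain = 3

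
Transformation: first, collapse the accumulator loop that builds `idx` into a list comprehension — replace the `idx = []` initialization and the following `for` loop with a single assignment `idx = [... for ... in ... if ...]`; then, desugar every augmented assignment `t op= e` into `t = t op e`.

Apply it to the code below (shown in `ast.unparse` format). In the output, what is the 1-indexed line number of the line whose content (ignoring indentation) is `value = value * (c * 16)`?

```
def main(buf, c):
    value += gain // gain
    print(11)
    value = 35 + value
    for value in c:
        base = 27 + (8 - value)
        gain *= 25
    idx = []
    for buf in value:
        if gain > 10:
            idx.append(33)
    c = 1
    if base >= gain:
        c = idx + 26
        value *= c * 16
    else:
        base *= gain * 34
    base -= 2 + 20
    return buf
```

12

Transformed code:
def main(buf, c):
    value = value + gain // gain
    print(11)
    value = 35 + value
    for value in c:
        base = 27 + (8 - value)
        gain = gain * 25
    idx = [33 for buf in value if gain > 10]
    c = 1
    if base >= gain:
        c = idx + 26
        value = value * (c * 16)
    else:
        base = base * (gain * 34)
    base = base - (2 + 20)
    return buf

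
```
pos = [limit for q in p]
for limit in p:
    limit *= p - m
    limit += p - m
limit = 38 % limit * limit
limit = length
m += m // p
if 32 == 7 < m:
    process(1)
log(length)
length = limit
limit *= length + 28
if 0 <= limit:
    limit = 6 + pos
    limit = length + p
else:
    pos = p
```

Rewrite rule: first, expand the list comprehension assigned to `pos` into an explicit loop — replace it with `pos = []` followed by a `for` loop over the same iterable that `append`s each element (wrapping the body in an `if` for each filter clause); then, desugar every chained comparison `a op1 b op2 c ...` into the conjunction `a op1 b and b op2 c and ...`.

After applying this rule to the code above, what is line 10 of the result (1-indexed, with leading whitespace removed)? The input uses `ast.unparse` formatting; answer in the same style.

Transformed code:
pos = []
for q in p:
    pos.append(limit)
for limit in p:
    limit *= p - m
    limit += p - m
limit = 38 % limit * limit
limit = length
m += m // p
if 32 == 7 and 7 < m:
    process(1)
log(length)
length = limit
limit *= length + 28
if 0 <= limit:
    limit = 6 + pos
    limit = length + p
else:
    pos = p

if 32 == 7 and 7 < m:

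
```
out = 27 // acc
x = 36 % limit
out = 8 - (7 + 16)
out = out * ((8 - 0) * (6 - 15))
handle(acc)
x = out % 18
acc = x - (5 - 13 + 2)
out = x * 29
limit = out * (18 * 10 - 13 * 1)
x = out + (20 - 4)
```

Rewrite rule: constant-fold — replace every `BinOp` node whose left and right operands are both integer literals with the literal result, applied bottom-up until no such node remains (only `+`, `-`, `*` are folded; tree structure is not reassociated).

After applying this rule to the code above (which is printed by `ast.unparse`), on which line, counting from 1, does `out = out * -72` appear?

4

Transformed code:
out = 27 // acc
x = 36 % limit
out = -15
out = out * -72
handle(acc)
x = out % 18
acc = x - -6
out = x * 29
limit = out * 167
x = out + 16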